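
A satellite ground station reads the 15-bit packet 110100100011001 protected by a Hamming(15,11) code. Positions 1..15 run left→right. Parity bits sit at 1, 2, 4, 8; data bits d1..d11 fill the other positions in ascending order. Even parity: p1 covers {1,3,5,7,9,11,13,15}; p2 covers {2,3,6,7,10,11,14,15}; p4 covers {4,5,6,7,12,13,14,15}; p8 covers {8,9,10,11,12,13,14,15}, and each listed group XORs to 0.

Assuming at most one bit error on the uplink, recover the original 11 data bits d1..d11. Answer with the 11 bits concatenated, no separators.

00010011001

s1 (pos 1,3,5,7,9,11,13,15): 1⊕0⊕0⊕1⊕0⊕1⊕0⊕1 = 0
s2 (pos 2,3,6,7,10,11,14,15): 1⊕0⊕0⊕1⊕0⊕1⊕0⊕1 = 0
s4 (pos 4,5,6,7,12,13,14,15): 1⊕0⊕0⊕1⊕1⊕0⊕0⊕1 = 0
s8 (pos 8,9,10,11,12,13,14,15): 0⊕0⊕0⊕1⊕1⊕0⊕0⊕1 = 1
Syndrome s8…s1 = 1000 → error at position 8.
Flip position 8: 110100100011001 → 110100110011001
Read data bits from positions 3,5,6,7,9,10,11,12,13,14,15: 00010011001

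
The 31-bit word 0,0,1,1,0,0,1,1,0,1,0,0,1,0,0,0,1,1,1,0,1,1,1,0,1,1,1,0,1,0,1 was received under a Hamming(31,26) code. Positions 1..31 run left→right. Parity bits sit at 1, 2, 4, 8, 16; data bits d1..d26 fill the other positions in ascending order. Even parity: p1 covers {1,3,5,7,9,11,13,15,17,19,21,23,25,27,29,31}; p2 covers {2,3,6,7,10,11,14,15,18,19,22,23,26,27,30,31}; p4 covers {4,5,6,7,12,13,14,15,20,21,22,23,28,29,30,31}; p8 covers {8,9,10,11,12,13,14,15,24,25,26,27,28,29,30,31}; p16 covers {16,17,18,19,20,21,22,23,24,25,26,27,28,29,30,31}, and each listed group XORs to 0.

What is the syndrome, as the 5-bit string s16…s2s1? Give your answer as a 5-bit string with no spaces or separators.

10001

s1 (pos 1,3,5,7,9,11,13,15,17,19,21,23,25,27,29,31): 0⊕1⊕0⊕1⊕0⊕0⊕1⊕0⊕1⊕1⊕1⊕1⊕1⊕1⊕1⊕1 = 1
s2 (pos 2,3,6,7,10,11,14,15,18,19,22,23,26,27,30,31): 0⊕1⊕0⊕1⊕1⊕0⊕0⊕0⊕1⊕1⊕1⊕1⊕1⊕1⊕0⊕1 = 0
s4 (pos 4,5,6,7,12,13,14,15,20,21,22,23,28,29,30,31): 1⊕0⊕0⊕1⊕0⊕1⊕0⊕0⊕0⊕1⊕1⊕1⊕0⊕1⊕0⊕1 = 0
s8 (pos 8,9,10,11,12,13,14,15,24,25,26,27,28,29,30,31): 1⊕0⊕1⊕0⊕0⊕1⊕0⊕0⊕0⊕1⊕1⊕1⊕0⊕1⊕0⊕1 = 0
s16 (pos 16,17,18,19,20,21,22,23,24,25,26,27,28,29,30,31): 0⊕1⊕1⊕1⊕0⊕1⊕1⊕1⊕0⊕1⊕1⊕1⊕0⊕1⊕0⊕1 = 1
Syndrome s16…s1 = 10001 → error at position 17.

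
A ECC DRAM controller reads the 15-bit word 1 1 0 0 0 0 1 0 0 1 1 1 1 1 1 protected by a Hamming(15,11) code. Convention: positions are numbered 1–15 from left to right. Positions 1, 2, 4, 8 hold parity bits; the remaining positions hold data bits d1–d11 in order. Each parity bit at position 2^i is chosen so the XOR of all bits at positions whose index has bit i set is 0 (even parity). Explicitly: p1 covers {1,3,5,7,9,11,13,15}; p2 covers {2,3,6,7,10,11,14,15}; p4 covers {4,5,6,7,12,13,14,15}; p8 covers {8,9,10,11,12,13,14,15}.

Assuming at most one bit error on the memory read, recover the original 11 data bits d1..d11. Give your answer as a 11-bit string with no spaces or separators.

s1 (pos 1,3,5,7,9,11,13,15): 1⊕0⊕0⊕1⊕0⊕1⊕1⊕1 = 1
s2 (pos 2,3,6,7,10,11,14,15): 1⊕0⊕0⊕1⊕1⊕1⊕1⊕1 = 0
s4 (pos 4,5,6,7,12,13,14,15): 0⊕0⊕0⊕1⊕1⊕1⊕1⊕1 = 1
s8 (pos 8,9,10,11,12,13,14,15): 0⊕0⊕1⊕1⊕1⊕1⊕1⊕1 = 0
Syndrome s8…s1 = 0101 → error at position 5.
Flip position 5: 110000100111111 → 110010100111111
Read data bits from positions 3,5,6,7,9,10,11,12,13,14,15: 01010111111

01010111111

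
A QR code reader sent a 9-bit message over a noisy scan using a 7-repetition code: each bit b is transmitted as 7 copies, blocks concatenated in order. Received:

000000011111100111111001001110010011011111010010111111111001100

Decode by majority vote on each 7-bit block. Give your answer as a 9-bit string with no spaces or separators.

011001010

Block 1 (0000000): 0 ones → 0
Block 2 (1111110): 6 ones → 1
Block 3 (0111111): 6 ones → 1
Block 4 (0010011): 3 ones → 0
Block 5 (1001001): 3 ones → 0
Block 6 (1011111): 6 ones → 1
Block 7 (0100101): 3 ones → 0
Block 8 (1111111): 7 ones → 1
Block 9 (1001100): 3 ones → 0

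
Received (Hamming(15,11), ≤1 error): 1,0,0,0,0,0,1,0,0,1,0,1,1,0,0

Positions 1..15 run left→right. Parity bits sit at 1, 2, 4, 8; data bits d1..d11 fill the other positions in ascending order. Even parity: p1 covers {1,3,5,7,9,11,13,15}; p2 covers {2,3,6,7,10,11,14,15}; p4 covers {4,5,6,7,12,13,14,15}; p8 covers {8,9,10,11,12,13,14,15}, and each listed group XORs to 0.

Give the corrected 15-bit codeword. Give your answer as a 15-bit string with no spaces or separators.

s1 (pos 1,3,5,7,9,11,13,15): 1⊕0⊕0⊕1⊕0⊕0⊕1⊕0 = 1
s2 (pos 2,3,6,7,10,11,14,15): 0⊕0⊕0⊕1⊕1⊕0⊕0⊕0 = 0
s4 (pos 4,5,6,7,12,13,14,15): 0⊕0⊕0⊕1⊕1⊕1⊕0⊕0 = 1
s8 (pos 8,9,10,11,12,13,14,15): 0⊕0⊕1⊕0⊕1⊕1⊕0⊕0 = 1
Syndrome s8…s1 = 1101 → error at position 13.
Flip position 13: 100000100101100 → 100000100101000

100000100101000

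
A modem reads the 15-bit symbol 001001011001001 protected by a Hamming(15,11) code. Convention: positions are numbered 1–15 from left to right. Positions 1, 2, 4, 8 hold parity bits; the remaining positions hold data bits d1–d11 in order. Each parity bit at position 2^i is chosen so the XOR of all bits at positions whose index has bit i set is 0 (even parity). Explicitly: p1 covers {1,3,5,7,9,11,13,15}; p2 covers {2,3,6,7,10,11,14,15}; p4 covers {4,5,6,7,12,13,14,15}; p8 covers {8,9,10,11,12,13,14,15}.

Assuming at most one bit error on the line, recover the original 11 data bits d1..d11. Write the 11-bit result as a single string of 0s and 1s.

10111001001

s1 (pos 1,3,5,7,9,11,13,15): 0⊕1⊕0⊕0⊕1⊕0⊕0⊕1 = 1
s2 (pos 2,3,6,7,10,11,14,15): 0⊕1⊕1⊕0⊕0⊕0⊕0⊕1 = 1
s4 (pos 4,5,6,7,12,13,14,15): 0⊕0⊕1⊕0⊕1⊕0⊕0⊕1 = 1
s8 (pos 8,9,10,11,12,13,14,15): 1⊕1⊕0⊕0⊕1⊕0⊕0⊕1 = 0
Syndrome s8…s1 = 0111 → error at position 7.
Flip position 7: 001001011001001 → 001001111001001
Read data bits from positions 3,5,6,7,9,10,11,12,13,14,15: 10111001001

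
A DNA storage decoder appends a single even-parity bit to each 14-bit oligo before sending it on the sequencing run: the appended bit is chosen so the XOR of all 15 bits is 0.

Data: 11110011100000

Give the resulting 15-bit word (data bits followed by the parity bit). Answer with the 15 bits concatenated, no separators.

XOR of the 14 data bits: 1⊕1⊕1⊕1⊕0⊕0⊕1⊕1⊕1⊕0⊕0⊕0⊕0⊕0 = 1
Parity bit = 1 (so all 15 bits XOR to 0).

111100111000001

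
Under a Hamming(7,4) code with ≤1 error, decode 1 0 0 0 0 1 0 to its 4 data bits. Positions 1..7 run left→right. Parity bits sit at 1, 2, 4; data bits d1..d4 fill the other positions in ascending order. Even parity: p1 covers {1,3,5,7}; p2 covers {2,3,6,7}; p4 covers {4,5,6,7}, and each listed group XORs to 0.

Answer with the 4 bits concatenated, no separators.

s1 (pos 1,3,5,7): 1⊕0⊕0⊕0 = 1
s2 (pos 2,3,6,7): 0⊕0⊕1⊕0 = 1
s4 (pos 4,5,6,7): 0⊕0⊕1⊕0 = 1
Syndrome s4…s1 = 111 → error at position 7.
Flip position 7: 1000010 → 1000011
Read data bits from positions 3,5,6,7: 0011

0011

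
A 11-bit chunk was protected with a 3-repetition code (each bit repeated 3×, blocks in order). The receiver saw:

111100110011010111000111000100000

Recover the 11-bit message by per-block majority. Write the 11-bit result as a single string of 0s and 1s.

10110101000

Block 1 (111): 3 ones → 1
Block 2 (100): 1 one → 0
Block 3 (110): 2 ones → 1
Block 4 (011): 2 ones → 1
Block 5 (010): 1 one → 0
Block 6 (111): 3 ones → 1
Block 7 (000): 0 ones → 0
Block 8 (111): 3 ones → 1
Block 9 (000): 0 ones → 0
Block 10 (100): 1 one → 0
Block 11 (000): 0 ones → 0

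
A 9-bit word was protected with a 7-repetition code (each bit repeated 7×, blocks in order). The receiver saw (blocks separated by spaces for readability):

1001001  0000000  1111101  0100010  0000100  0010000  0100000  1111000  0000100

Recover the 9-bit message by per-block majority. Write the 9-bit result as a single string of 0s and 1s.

001000010

Block 1 (1001001): 3 ones → 0
Block 2 (0000000): 0 ones → 0
Block 3 (1111101): 6 ones → 1
Block 4 (0100010): 2 ones → 0
Block 5 (0000100): 1 one → 0
Block 6 (0010000): 1 one → 0
Block 7 (0100000): 1 one → 0
Block 8 (1111000): 4 ones → 1
Block 9 (0000100): 1 one → 0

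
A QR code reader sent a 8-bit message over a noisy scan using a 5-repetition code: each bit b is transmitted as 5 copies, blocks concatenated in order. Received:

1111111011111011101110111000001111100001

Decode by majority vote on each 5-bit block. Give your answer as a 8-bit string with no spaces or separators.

Block 1 (11111): 5 ones → 1
Block 2 (11011): 4 ones → 1
Block 3 (11101): 4 ones → 1
Block 4 (11011): 4 ones → 1
Block 5 (10111): 4 ones → 1
Block 6 (00000): 0 ones → 0
Block 7 (11111): 5 ones → 1
Block 8 (00001): 1 one → 0

11111010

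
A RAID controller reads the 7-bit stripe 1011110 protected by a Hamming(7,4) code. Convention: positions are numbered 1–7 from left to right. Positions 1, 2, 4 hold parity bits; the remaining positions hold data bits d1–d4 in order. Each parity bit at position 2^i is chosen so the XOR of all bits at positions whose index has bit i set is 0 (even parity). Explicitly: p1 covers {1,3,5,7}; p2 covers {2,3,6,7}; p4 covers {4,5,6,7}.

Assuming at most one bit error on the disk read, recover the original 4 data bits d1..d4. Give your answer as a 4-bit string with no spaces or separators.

1010

s1 (pos 1,3,5,7): 1⊕1⊕1⊕0 = 1
s2 (pos 2,3,6,7): 0⊕1⊕1⊕0 = 0
s4 (pos 4,5,6,7): 1⊕1⊕1⊕0 = 1
Syndrome s4…s1 = 101 → error at position 5.
Flip position 5: 1011110 → 1011010
Read data bits from positions 3,5,6,7: 1010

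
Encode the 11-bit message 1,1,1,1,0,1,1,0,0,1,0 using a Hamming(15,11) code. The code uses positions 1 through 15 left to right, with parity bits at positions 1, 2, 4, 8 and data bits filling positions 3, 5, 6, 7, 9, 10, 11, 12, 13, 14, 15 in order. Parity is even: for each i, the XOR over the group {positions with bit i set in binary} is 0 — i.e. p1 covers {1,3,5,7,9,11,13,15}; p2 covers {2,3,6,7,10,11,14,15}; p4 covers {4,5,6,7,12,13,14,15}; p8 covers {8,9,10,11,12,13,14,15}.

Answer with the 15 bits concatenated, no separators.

001011110110010

Place data at non-parity positions: p1 p2 1 p4 1 1 1 p8 0 1 1 0 0 1 0
p1 (pos 1,3,5,7,9,11,13,15): XOR of data positions = 1⊕1⊕1⊕0⊕1⊕0⊕0 = 0
p2 (pos 2,3,6,7,10,11,14,15): XOR of data positions = 1⊕1⊕1⊕1⊕1⊕1⊕0 = 0
p4 (pos 4,5,6,7,12,13,14,15): XOR of data positions = 1⊕1⊕1⊕0⊕0⊕1⊕0 = 0
p8 (pos 8,9,10,11,12,13,14,15): XOR of data positions = 0⊕1⊕1⊕0⊕0⊕1⊕0 = 1
Codeword: 001011110110010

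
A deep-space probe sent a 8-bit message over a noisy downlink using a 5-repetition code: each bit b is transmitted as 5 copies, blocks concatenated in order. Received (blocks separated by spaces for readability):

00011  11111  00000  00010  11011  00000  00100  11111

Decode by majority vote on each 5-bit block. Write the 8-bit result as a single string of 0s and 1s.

01001001

Block 1 (00011): 2 ones → 0
Block 2 (11111): 5 ones → 1
Block 3 (00000): 0 ones → 0
Block 4 (00010): 1 one → 0
Block 5 (11011): 4 ones → 1
Block 6 (00000): 0 ones → 0
Block 7 (00100): 1 one → 0
Block 8 (11111): 5 ones → 1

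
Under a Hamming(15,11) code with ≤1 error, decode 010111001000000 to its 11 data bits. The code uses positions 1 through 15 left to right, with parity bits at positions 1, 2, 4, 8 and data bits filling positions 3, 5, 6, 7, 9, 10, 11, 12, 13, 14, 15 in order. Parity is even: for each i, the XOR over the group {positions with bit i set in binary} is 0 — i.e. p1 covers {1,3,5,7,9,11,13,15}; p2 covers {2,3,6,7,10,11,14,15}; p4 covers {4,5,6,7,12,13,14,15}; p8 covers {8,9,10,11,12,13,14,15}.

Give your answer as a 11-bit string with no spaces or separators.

s1 (pos 1,3,5,7,9,11,13,15): 0⊕0⊕1⊕0⊕1⊕0⊕0⊕0 = 0
s2 (pos 2,3,6,7,10,11,14,15): 1⊕0⊕1⊕0⊕0⊕0⊕0⊕0 = 0
s4 (pos 4,5,6,7,12,13,14,15): 1⊕1⊕1⊕0⊕0⊕0⊕0⊕0 = 1
s8 (pos 8,9,10,11,12,13,14,15): 0⊕1⊕0⊕0⊕0⊕0⊕0⊕0 = 1
Syndrome s8…s1 = 1100 → error at position 12.
Flip position 12: 010111001000000 → 010111001001000
Read data bits from positions 3,5,6,7,9,10,11,12,13,14,15: 01101001000

01101001000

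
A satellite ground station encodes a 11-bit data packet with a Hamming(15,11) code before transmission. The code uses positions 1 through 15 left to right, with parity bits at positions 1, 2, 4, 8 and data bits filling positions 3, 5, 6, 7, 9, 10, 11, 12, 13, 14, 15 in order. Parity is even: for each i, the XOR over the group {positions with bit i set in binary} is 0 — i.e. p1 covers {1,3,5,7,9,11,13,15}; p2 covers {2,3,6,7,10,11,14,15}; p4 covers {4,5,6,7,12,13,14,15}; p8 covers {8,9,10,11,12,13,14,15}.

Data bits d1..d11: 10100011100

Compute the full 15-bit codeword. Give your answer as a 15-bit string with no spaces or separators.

Place data at non-parity positions: p1 p2 1 p4 0 1 0 p8 0 0 1 1 1 0 0
p1 (pos 1,3,5,7,9,11,13,15): XOR of data positions = 1⊕0⊕0⊕0⊕1⊕1⊕0 = 1
p2 (pos 2,3,6,7,10,11,14,15): XOR of data positions = 1⊕1⊕0⊕0⊕1⊕0⊕0 = 1
p4 (pos 4,5,6,7,12,13,14,15): XOR of data positions = 0⊕1⊕0⊕1⊕1⊕0⊕0 = 1
p8 (pos 8,9,10,11,12,13,14,15): XOR of data positions = 0⊕0⊕1⊕1⊕1⊕0⊕0 = 1
Codeword: 111101010011100

111101010011100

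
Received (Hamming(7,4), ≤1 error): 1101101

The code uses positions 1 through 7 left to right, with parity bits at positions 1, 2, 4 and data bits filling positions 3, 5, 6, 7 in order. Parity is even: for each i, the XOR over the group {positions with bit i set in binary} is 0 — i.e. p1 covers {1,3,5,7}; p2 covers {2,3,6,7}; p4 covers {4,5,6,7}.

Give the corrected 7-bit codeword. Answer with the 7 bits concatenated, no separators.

1101001

s1 (pos 1,3,5,7): 1⊕0⊕1⊕1 = 1
s2 (pos 2,3,6,7): 1⊕0⊕0⊕1 = 0
s4 (pos 4,5,6,7): 1⊕1⊕0⊕1 = 1
Syndrome s4…s1 = 101 → error at position 5.
Flip position 5: 1101101 → 1101001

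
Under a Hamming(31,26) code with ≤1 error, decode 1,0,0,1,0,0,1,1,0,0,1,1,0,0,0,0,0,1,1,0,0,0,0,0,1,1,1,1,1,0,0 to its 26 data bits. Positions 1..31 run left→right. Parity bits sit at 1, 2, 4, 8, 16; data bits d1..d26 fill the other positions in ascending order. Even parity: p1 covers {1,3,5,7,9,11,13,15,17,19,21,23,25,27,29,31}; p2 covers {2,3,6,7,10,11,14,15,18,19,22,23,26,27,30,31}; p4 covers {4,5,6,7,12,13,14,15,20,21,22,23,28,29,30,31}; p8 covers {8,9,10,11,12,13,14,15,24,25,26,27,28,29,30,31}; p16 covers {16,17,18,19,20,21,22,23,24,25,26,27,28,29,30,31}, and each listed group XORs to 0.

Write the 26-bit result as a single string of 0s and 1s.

00010011000011010001111100

s1 (pos 1,3,5,7,9,11,13,15,17,19,21,23,25,27,29,31): 1⊕0⊕0⊕1⊕0⊕1⊕0⊕0⊕0⊕1⊕0⊕0⊕1⊕1⊕1⊕0 = 1
s2 (pos 2,3,6,7,10,11,14,15,18,19,22,23,26,27,30,31): 0⊕0⊕0⊕1⊕0⊕1⊕0⊕0⊕1⊕1⊕0⊕0⊕1⊕1⊕0⊕0 = 0
s4 (pos 4,5,6,7,12,13,14,15,20,21,22,23,28,29,30,31): 1⊕0⊕0⊕1⊕1⊕0⊕0⊕0⊕0⊕0⊕0⊕0⊕1⊕1⊕0⊕0 = 1
s8 (pos 8,9,10,11,12,13,14,15,24,25,26,27,28,29,30,31): 1⊕0⊕0⊕1⊕1⊕0⊕0⊕0⊕0⊕1⊕1⊕1⊕1⊕1⊕0⊕0 = 0
s16 (pos 16,17,18,19,20,21,22,23,24,25,26,27,28,29,30,31): 0⊕0⊕1⊕1⊕0⊕0⊕0⊕0⊕0⊕1⊕1⊕1⊕1⊕1⊕0⊕0 = 1
Syndrome s16…s1 = 10101 → error at position 21.
Flip position 21: 1001001100110000011000001111100 → 1001001100110000011010001111100
Read data bits from positions 3,5,6,7,9,10,11,12,13,14,15,17,18,19,20,21,22,23,24,25,26,27,28,29,30,31: 00010011000011010001111100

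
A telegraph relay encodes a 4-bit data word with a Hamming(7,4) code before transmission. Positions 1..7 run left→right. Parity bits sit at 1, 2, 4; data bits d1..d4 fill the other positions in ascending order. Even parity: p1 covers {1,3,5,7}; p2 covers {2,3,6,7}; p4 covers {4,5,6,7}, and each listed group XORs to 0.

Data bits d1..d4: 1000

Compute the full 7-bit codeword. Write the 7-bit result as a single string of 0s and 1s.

Place data at non-parity positions: p1 p2 1 p4 0 0 0
p1 (pos 1,3,5,7): XOR of data positions = 1⊕0⊕0 = 1
p2 (pos 2,3,6,7): XOR of data positions = 1⊕0⊕0 = 1
p4 (pos 4,5,6,7): XOR of data positions = 0⊕0⊕0 = 0
Codeword: 1110000

1110000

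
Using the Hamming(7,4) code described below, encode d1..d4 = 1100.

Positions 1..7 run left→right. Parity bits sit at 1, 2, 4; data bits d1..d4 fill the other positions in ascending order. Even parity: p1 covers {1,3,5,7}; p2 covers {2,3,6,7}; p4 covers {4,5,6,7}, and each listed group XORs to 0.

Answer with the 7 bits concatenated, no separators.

0111100

Place data at non-parity positions: p1 p2 1 p4 1 0 0
p1 (pos 1,3,5,7): XOR of data positions = 1⊕1⊕0 = 0
p2 (pos 2,3,6,7): XOR of data positions = 1⊕0⊕0 = 1
p4 (pos 4,5,6,7): XOR of data positions = 1⊕0⊕0 = 1
Codeword: 0111100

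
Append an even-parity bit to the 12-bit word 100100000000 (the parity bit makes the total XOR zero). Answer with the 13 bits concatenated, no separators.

XOR of the 12 data bits: 1⊕0⊕0⊕1⊕0⊕0⊕0⊕0⊕0⊕0⊕0⊕0 = 0
Parity bit = 0 (so all 13 bits XOR to 0).

1001000000000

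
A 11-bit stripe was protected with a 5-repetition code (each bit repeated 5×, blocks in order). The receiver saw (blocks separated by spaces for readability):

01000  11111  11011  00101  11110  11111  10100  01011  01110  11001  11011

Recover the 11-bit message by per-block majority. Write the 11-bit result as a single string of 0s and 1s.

Block 1 (01000): 1 one → 0
Block 2 (11111): 5 ones → 1
Block 3 (11011): 4 ones → 1
Block 4 (00101): 2 ones → 0
Block 5 (11110): 4 ones → 1
Block 6 (11111): 5 ones → 1
Block 7 (10100): 2 ones → 0
Block 8 (01011): 3 ones → 1
Block 9 (01110): 3 ones → 1
Block 10 (11001): 3 ones → 1
Block 11 (11011): 4 ones → 1

01101101111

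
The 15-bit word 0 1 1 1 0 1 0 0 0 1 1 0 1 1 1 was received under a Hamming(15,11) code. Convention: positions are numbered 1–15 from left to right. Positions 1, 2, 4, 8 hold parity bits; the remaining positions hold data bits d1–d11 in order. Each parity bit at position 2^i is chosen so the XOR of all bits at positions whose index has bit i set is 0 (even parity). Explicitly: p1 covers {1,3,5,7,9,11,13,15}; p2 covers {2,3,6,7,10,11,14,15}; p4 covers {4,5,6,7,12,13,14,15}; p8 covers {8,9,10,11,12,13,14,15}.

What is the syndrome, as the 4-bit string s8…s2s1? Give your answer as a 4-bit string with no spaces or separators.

1110

s1 (pos 1,3,5,7,9,11,13,15): 0⊕1⊕0⊕0⊕0⊕1⊕1⊕1 = 0
s2 (pos 2,3,6,7,10,11,14,15): 1⊕1⊕1⊕0⊕1⊕1⊕1⊕1 = 1
s4 (pos 4,5,6,7,12,13,14,15): 1⊕0⊕1⊕0⊕0⊕1⊕1⊕1 = 1
s8 (pos 8,9,10,11,12,13,14,15): 0⊕0⊕1⊕1⊕0⊕1⊕1⊕1 = 1
Syndrome s8…s1 = 1110 → error at position 14.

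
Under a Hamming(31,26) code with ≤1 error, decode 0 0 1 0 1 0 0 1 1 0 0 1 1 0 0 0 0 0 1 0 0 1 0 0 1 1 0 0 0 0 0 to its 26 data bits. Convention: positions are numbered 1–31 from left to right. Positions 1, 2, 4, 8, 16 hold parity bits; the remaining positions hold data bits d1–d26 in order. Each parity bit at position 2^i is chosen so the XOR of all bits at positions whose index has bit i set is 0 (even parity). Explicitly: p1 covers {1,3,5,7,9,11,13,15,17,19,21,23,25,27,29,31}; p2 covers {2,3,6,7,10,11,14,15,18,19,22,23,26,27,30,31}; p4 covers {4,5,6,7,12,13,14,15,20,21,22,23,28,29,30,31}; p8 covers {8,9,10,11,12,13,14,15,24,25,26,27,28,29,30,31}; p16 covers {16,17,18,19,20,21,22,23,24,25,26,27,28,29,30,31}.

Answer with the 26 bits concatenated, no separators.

11001001100001001001100000

s1 (pos 1,3,5,7,9,11,13,15,17,19,21,23,25,27,29,31): 0⊕1⊕1⊕0⊕1⊕0⊕1⊕0⊕0⊕1⊕0⊕0⊕1⊕0⊕0⊕0 = 0
s2 (pos 2,3,6,7,10,11,14,15,18,19,22,23,26,27,30,31): 0⊕1⊕0⊕0⊕0⊕0⊕0⊕0⊕0⊕1⊕1⊕0⊕1⊕0⊕0⊕0 = 0
s4 (pos 4,5,6,7,12,13,14,15,20,21,22,23,28,29,30,31): 0⊕1⊕0⊕0⊕1⊕1⊕0⊕0⊕0⊕0⊕1⊕0⊕0⊕0⊕0⊕0 = 0
s8 (pos 8,9,10,11,12,13,14,15,24,25,26,27,28,29,30,31): 1⊕1⊕0⊕0⊕1⊕1⊕0⊕0⊕0⊕1⊕1⊕0⊕0⊕0⊕0⊕0 = 0
s16 (pos 16,17,18,19,20,21,22,23,24,25,26,27,28,29,30,31): 0⊕0⊕0⊕1⊕0⊕0⊕1⊕0⊕0⊕1⊕1⊕0⊕0⊕0⊕0⊕0 = 0
Syndrome s16…s1 = 00000 → no error.
Read data bits from positions 3,5,6,7,9,10,11,12,13,14,15,17,18,19,20,21,22,23,24,25,26,27,28,29,30,31: 11001001100001001001100000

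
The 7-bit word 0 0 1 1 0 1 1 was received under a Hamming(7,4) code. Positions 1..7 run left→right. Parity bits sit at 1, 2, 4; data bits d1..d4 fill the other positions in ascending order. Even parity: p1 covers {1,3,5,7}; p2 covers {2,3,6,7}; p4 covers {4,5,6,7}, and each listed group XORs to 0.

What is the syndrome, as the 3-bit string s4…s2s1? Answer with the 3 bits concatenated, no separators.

s1 (pos 1,3,5,7): 0⊕1⊕0⊕1 = 0
s2 (pos 2,3,6,7): 0⊕1⊕1⊕1 = 1
s4 (pos 4,5,6,7): 1⊕0⊕1⊕1 = 1
Syndrome s4…s1 = 110 → error at position 6.

110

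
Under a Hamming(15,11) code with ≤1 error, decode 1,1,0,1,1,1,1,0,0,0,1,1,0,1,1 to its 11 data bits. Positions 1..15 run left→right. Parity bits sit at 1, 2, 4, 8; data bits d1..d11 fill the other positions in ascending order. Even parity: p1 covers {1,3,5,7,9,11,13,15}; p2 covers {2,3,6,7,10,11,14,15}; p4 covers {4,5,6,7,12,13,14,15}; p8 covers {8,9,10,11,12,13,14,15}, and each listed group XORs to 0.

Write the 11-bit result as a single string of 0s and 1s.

00110011011

s1 (pos 1,3,5,7,9,11,13,15): 1⊕0⊕1⊕1⊕0⊕1⊕0⊕1 = 1
s2 (pos 2,3,6,7,10,11,14,15): 1⊕0⊕1⊕1⊕0⊕1⊕1⊕1 = 0
s4 (pos 4,5,6,7,12,13,14,15): 1⊕1⊕1⊕1⊕1⊕0⊕1⊕1 = 1
s8 (pos 8,9,10,11,12,13,14,15): 0⊕0⊕0⊕1⊕1⊕0⊕1⊕1 = 0
Syndrome s8…s1 = 0101 → error at position 5.
Flip position 5: 110111100011011 → 110101100011011
Read data bits from positions 3,5,6,7,9,10,11,12,13,14,15: 00110011011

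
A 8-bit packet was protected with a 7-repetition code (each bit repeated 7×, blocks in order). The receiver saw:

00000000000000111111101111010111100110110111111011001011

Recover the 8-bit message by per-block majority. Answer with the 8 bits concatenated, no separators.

Block 1 (0000000): 0 ones → 0
Block 2 (0000000): 0 ones → 0
Block 3 (1111111): 7 ones → 1
Block 4 (0111101): 5 ones → 1
Block 5 (0111100): 4 ones → 1
Block 6 (1101101): 5 ones → 1
Block 7 (1111101): 6 ones → 1
Block 8 (1001011): 4 ones → 1

00111111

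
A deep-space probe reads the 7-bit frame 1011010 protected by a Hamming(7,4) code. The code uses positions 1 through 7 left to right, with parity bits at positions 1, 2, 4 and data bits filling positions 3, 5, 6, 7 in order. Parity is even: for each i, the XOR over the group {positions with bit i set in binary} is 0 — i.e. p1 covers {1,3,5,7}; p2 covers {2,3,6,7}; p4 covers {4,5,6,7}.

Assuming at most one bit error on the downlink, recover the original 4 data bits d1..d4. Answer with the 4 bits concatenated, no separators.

1010

s1 (pos 1,3,5,7): 1⊕1⊕0⊕0 = 0
s2 (pos 2,3,6,7): 0⊕1⊕1⊕0 = 0
s4 (pos 4,5,6,7): 1⊕0⊕1⊕0 = 0
Syndrome s4…s1 = 000 → no error.
Read data bits from positions 3,5,6,7: 1010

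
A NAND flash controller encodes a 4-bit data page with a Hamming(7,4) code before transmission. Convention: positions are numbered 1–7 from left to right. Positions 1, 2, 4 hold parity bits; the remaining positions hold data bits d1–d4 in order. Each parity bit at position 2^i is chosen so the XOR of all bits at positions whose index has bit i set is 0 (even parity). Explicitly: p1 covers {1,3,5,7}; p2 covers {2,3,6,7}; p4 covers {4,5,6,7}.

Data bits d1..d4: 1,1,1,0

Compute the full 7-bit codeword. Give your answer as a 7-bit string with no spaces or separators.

0010110

Place data at non-parity positions: p1 p2 1 p4 1 1 0
p1 (pos 1,3,5,7): XOR of data positions = 1⊕1⊕0 = 0
p2 (pos 2,3,6,7): XOR of data positions = 1⊕1⊕0 = 0
p4 (pos 4,5,6,7): XOR of data positions = 1⊕1⊕0 = 0
Codeword: 0010110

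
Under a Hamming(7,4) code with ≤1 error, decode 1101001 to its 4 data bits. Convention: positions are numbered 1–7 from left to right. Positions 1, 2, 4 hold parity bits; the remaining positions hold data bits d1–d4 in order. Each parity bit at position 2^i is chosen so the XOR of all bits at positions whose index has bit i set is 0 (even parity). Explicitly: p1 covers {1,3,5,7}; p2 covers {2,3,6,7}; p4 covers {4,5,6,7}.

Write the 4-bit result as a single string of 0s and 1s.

s1 (pos 1,3,5,7): 1⊕0⊕0⊕1 = 0
s2 (pos 2,3,6,7): 1⊕0⊕0⊕1 = 0
s4 (pos 4,5,6,7): 1⊕0⊕0⊕1 = 0
Syndrome s4…s1 = 000 → no error.
Read data bits from positions 3,5,6,7: 0001

0001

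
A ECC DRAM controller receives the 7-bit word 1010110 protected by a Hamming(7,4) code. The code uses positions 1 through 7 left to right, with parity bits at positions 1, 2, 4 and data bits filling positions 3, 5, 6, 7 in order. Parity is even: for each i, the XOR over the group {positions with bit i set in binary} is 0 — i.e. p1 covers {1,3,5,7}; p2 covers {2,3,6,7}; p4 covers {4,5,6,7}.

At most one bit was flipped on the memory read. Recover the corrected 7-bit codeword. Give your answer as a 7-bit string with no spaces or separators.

s1 (pos 1,3,5,7): 1⊕1⊕1⊕0 = 1
s2 (pos 2,3,6,7): 0⊕1⊕1⊕0 = 0
s4 (pos 4,5,6,7): 0⊕1⊕1⊕0 = 0
Syndrome s4…s1 = 001 → error at position 1.
Flip position 1: 1010110 → 0010110

0010110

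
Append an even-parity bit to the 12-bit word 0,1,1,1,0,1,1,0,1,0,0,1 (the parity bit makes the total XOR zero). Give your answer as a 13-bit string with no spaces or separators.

0111011010011

XOR of the 12 data bits: 0⊕1⊕1⊕1⊕0⊕1⊕1⊕0⊕1⊕0⊕0⊕1 = 1
Parity bit = 1 (so all 13 bits XOR to 0).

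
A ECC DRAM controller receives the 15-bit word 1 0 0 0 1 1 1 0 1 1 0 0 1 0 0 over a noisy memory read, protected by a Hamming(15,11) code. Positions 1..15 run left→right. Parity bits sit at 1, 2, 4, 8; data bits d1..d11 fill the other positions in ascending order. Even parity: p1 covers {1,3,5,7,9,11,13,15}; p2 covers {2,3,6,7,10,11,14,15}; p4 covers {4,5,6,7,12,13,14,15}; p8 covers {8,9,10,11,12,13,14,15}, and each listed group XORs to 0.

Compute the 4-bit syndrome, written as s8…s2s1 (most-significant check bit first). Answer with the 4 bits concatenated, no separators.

s1 (pos 1,3,5,7,9,11,13,15): 1⊕0⊕1⊕1⊕1⊕0⊕1⊕0 = 1
s2 (pos 2,3,6,7,10,11,14,15): 0⊕0⊕1⊕1⊕1⊕0⊕0⊕0 = 1
s4 (pos 4,5,6,7,12,13,14,15): 0⊕1⊕1⊕1⊕0⊕1⊕0⊕0 = 0
s8 (pos 8,9,10,11,12,13,14,15): 0⊕1⊕1⊕0⊕0⊕1⊕0⊕0 = 1
Syndrome s8…s1 = 1011 → error at position 11.

1011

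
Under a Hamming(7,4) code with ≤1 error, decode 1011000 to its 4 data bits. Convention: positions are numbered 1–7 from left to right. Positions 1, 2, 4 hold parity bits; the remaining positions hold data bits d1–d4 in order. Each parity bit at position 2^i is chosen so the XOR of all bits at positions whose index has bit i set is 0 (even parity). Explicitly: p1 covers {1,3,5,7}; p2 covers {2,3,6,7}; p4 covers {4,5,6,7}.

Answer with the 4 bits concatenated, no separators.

1010

s1 (pos 1,3,5,7): 1⊕1⊕0⊕0 = 0
s2 (pos 2,3,6,7): 0⊕1⊕0⊕0 = 1
s4 (pos 4,5,6,7): 1⊕0⊕0⊕0 = 1
Syndrome s4…s1 = 110 → error at position 6.
Flip position 6: 1011000 → 1011010
Read data bits from positions 3,5,6,7: 1010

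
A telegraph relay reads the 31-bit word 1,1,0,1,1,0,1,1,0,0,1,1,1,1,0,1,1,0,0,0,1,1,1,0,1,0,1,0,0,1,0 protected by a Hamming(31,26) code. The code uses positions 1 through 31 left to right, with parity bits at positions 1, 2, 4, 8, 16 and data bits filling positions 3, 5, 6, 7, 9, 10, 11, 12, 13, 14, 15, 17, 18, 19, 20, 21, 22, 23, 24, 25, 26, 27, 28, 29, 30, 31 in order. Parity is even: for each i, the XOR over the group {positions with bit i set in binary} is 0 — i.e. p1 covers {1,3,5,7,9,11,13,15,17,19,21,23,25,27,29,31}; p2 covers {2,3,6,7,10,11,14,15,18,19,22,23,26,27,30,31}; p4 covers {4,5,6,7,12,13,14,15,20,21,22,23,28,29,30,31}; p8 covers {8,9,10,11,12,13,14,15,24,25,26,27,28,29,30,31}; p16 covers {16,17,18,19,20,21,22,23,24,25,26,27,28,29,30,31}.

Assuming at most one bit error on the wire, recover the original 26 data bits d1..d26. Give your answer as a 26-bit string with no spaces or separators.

s1 (pos 1,3,5,7,9,11,13,15,17,19,21,23,25,27,29,31): 1⊕0⊕1⊕1⊕0⊕1⊕1⊕0⊕1⊕0⊕1⊕1⊕1⊕1⊕0⊕0 = 0
s2 (pos 2,3,6,7,10,11,14,15,18,19,22,23,26,27,30,31): 1⊕0⊕0⊕1⊕0⊕1⊕1⊕0⊕0⊕0⊕1⊕1⊕0⊕1⊕1⊕0 = 0
s4 (pos 4,5,6,7,12,13,14,15,20,21,22,23,28,29,30,31): 1⊕1⊕0⊕1⊕1⊕1⊕1⊕0⊕0⊕1⊕1⊕1⊕0⊕0⊕1⊕0 = 0
s8 (pos 8,9,10,11,12,13,14,15,24,25,26,27,28,29,30,31): 1⊕0⊕0⊕1⊕1⊕1⊕1⊕0⊕0⊕1⊕0⊕1⊕0⊕0⊕1⊕0 = 0
s16 (pos 16,17,18,19,20,21,22,23,24,25,26,27,28,29,30,31): 1⊕1⊕0⊕0⊕0⊕1⊕1⊕1⊕0⊕1⊕0⊕1⊕0⊕0⊕1⊕0 = 0
Syndrome s16…s1 = 00000 → no error.
Read data bits from positions 3,5,6,7,9,10,11,12,13,14,15,17,18,19,20,21,22,23,24,25,26,27,28,29,30,31: 01010011110100011101010010

01010011110100011101010010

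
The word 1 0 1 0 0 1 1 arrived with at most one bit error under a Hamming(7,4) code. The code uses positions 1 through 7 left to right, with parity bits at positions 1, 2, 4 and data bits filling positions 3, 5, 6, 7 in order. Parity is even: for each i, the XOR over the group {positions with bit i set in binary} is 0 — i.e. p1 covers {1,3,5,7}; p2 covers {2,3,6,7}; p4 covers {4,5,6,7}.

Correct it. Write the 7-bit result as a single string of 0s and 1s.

s1 (pos 1,3,5,7): 1⊕1⊕0⊕1 = 1
s2 (pos 2,3,6,7): 0⊕1⊕1⊕1 = 1
s4 (pos 4,5,6,7): 0⊕0⊕1⊕1 = 0
Syndrome s4…s1 = 011 → error at position 3.
Flip position 3: 1010011 → 1000011

1000011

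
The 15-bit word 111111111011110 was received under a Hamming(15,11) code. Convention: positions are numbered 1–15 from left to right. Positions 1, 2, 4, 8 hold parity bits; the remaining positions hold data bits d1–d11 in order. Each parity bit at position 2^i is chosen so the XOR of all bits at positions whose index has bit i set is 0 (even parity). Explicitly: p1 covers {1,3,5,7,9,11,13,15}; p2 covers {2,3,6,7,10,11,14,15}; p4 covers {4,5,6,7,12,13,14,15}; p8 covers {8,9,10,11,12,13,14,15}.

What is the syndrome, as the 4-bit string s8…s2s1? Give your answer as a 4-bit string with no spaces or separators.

s1 (pos 1,3,5,7,9,11,13,15): 1⊕1⊕1⊕1⊕1⊕1⊕1⊕0 = 1
s2 (pos 2,3,6,7,10,11,14,15): 1⊕1⊕1⊕1⊕0⊕1⊕1⊕0 = 0
s4 (pos 4,5,6,7,12,13,14,15): 1⊕1⊕1⊕1⊕1⊕1⊕1⊕0 = 1
s8 (pos 8,9,10,11,12,13,14,15): 1⊕1⊕0⊕1⊕1⊕1⊕1⊕0 = 0
Syndrome s8…s1 = 0101 → error at position 5.

0101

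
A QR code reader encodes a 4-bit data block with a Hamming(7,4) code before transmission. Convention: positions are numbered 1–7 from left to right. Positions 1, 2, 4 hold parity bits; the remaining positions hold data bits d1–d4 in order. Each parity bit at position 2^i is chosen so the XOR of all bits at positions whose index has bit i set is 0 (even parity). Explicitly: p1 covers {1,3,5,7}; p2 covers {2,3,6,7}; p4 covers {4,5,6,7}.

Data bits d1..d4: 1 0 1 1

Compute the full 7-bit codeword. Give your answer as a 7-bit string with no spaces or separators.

0110011

Place data at non-parity positions: p1 p2 1 p4 0 1 1
p1 (pos 1,3,5,7): XOR of data positions = 1⊕0⊕1 = 0
p2 (pos 2,3,6,7): XOR of data positions = 1⊕1⊕1 = 1
p4 (pos 4,5,6,7): XOR of data positions = 0⊕1⊕1 = 0
Codeword: 0110011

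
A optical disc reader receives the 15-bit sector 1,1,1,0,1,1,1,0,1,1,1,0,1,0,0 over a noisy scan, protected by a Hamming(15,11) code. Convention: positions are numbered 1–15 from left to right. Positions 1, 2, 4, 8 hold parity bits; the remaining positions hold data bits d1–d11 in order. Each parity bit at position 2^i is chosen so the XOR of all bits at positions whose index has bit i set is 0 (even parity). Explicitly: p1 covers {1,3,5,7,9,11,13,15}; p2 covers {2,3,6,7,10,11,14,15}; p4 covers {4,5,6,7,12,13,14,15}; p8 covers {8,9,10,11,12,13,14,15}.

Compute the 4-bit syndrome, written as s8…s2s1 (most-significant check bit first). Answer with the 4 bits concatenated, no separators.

0001

s1 (pos 1,3,5,7,9,11,13,15): 1⊕1⊕1⊕1⊕1⊕1⊕1⊕0 = 1
s2 (pos 2,3,6,7,10,11,14,15): 1⊕1⊕1⊕1⊕1⊕1⊕0⊕0 = 0
s4 (pos 4,5,6,7,12,13,14,15): 0⊕1⊕1⊕1⊕0⊕1⊕0⊕0 = 0
s8 (pos 8,9,10,11,12,13,14,15): 0⊕1⊕1⊕1⊕0⊕1⊕0⊕0 = 0
Syndrome s8…s1 = 0001 → error at position 1.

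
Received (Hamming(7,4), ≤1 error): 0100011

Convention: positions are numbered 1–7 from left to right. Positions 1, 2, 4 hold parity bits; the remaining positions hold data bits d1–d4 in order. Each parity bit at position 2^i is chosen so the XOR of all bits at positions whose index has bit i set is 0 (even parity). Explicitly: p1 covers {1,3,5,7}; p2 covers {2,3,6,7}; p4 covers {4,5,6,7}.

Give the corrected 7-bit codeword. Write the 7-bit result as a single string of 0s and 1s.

s1 (pos 1,3,5,7): 0⊕0⊕0⊕1 = 1
s2 (pos 2,3,6,7): 1⊕0⊕1⊕1 = 1
s4 (pos 4,5,6,7): 0⊕0⊕1⊕1 = 0
Syndrome s4…s1 = 011 → error at position 3.
Flip position 3: 0100011 → 0110011

0110011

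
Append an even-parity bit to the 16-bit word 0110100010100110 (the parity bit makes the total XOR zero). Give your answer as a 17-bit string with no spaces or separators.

XOR of the 16 data bits: 0⊕1⊕1⊕0⊕1⊕0⊕0⊕0⊕1⊕0⊕1⊕0⊕0⊕1⊕1⊕0 = 1
Parity bit = 1 (so all 17 bits XOR to 0).

01101000101001101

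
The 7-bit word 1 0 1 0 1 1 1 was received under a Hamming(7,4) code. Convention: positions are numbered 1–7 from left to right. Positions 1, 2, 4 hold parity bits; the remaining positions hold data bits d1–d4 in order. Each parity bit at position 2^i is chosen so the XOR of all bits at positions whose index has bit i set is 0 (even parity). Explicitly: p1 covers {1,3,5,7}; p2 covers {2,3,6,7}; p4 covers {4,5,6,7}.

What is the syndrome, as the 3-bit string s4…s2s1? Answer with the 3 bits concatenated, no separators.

110

s1 (pos 1,3,5,7): 1⊕1⊕1⊕1 = 0
s2 (pos 2,3,6,7): 0⊕1⊕1⊕1 = 1
s4 (pos 4,5,6,7): 0⊕1⊕1⊕1 = 1
Syndrome s4…s1 = 110 → error at position 6.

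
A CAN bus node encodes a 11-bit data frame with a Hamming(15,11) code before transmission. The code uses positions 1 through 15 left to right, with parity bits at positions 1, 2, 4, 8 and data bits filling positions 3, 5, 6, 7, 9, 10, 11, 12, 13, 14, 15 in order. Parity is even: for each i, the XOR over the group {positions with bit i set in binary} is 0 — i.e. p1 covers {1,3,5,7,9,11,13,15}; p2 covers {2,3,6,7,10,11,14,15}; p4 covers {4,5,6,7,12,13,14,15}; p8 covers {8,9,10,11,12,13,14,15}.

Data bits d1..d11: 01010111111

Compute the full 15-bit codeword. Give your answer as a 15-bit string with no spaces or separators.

Place data at non-parity positions: p1 p2 0 p4 1 0 1 p8 0 1 1 1 1 1 1
p1 (pos 1,3,5,7,9,11,13,15): XOR of data positions = 0⊕1⊕1⊕0⊕1⊕1⊕1 = 1
p2 (pos 2,3,6,7,10,11,14,15): XOR of data positions = 0⊕0⊕1⊕1⊕1⊕1⊕1 = 1
p4 (pos 4,5,6,7,12,13,14,15): XOR of data positions = 1⊕0⊕1⊕1⊕1⊕1⊕1 = 0
p8 (pos 8,9,10,11,12,13,14,15): XOR of data positions = 0⊕1⊕1⊕1⊕1⊕1⊕1 = 0
Codeword: 110010100111111

110010100111111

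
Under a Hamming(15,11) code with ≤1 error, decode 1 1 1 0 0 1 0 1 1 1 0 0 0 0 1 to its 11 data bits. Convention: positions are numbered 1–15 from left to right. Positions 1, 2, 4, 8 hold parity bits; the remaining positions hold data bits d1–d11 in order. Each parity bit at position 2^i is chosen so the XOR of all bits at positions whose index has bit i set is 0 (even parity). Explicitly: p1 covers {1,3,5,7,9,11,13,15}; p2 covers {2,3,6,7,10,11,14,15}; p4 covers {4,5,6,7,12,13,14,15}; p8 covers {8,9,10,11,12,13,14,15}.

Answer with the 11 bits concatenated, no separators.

10101100001

s1 (pos 1,3,5,7,9,11,13,15): 1⊕1⊕0⊕0⊕1⊕0⊕0⊕1 = 0
s2 (pos 2,3,6,7,10,11,14,15): 1⊕1⊕1⊕0⊕1⊕0⊕0⊕1 = 1
s4 (pos 4,5,6,7,12,13,14,15): 0⊕0⊕1⊕0⊕0⊕0⊕0⊕1 = 0
s8 (pos 8,9,10,11,12,13,14,15): 1⊕1⊕1⊕0⊕0⊕0⊕0⊕1 = 0
Syndrome s8…s1 = 0010 → error at position 2.
Flip position 2: 111001011100001 → 101001011100001
Read data bits from positions 3,5,6,7,9,10,11,12,13,14,15: 10101100001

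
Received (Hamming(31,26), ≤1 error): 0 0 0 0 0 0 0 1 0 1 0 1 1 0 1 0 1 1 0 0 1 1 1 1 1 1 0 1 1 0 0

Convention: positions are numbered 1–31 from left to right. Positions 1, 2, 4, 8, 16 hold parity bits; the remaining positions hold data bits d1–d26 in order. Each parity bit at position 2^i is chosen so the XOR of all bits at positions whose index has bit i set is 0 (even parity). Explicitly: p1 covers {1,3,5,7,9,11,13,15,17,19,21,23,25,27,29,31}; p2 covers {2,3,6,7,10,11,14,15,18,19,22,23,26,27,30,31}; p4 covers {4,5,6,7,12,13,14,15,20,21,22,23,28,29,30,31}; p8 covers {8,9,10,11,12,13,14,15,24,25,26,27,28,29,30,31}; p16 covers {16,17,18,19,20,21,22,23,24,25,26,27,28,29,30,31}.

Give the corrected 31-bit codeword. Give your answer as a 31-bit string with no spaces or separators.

1000000101011010110011111101100

s1 (pos 1,3,5,7,9,11,13,15,17,19,21,23,25,27,29,31): 0⊕0⊕0⊕0⊕0⊕0⊕1⊕1⊕1⊕0⊕1⊕1⊕1⊕0⊕1⊕0 = 1
s2 (pos 2,3,6,7,10,11,14,15,18,19,22,23,26,27,30,31): 0⊕0⊕0⊕0⊕1⊕0⊕0⊕1⊕1⊕0⊕1⊕1⊕1⊕0⊕0⊕0 = 0
s4 (pos 4,5,6,7,12,13,14,15,20,21,22,23,28,29,30,31): 0⊕0⊕0⊕0⊕1⊕1⊕0⊕1⊕0⊕1⊕1⊕1⊕1⊕1⊕0⊕0 = 0
s8 (pos 8,9,10,11,12,13,14,15,24,25,26,27,28,29,30,31): 1⊕0⊕1⊕0⊕1⊕1⊕0⊕1⊕1⊕1⊕1⊕0⊕1⊕1⊕0⊕0 = 0
s16 (pos 16,17,18,19,20,21,22,23,24,25,26,27,28,29,30,31): 0⊕1⊕1⊕0⊕0⊕1⊕1⊕1⊕1⊕1⊕1⊕0⊕1⊕1⊕0⊕0 = 0
Syndrome s16…s1 = 00001 → error at position 1.
Flip position 1: 0000000101011010110011111101100 → 1000000101011010110011111101100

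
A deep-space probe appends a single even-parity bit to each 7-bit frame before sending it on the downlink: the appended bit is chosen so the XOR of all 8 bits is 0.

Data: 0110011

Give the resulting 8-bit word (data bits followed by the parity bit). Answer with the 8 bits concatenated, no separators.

01100110

XOR of the 7 data bits: 0⊕1⊕1⊕0⊕0⊕1⊕1 = 0
Parity bit = 0 (so all 8 bits XOR to 0).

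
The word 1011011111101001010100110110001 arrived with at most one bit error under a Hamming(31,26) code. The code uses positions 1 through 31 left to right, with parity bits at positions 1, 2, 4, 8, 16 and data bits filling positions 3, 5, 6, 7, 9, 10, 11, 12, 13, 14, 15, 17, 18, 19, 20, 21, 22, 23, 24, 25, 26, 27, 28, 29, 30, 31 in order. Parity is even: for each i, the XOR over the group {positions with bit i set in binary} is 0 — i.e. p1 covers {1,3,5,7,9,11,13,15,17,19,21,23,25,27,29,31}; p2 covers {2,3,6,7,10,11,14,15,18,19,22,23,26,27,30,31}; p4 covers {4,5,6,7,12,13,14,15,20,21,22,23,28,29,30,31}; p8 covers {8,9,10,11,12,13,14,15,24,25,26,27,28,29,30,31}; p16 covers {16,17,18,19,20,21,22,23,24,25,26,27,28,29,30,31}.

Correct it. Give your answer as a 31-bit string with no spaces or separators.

s1 (pos 1,3,5,7,9,11,13,15,17,19,21,23,25,27,29,31): 1⊕1⊕0⊕1⊕1⊕1⊕1⊕0⊕0⊕0⊕0⊕1⊕0⊕1⊕0⊕1 = 1
s2 (pos 2,3,6,7,10,11,14,15,18,19,22,23,26,27,30,31): 0⊕1⊕1⊕1⊕1⊕1⊕0⊕0⊕1⊕0⊕0⊕1⊕1⊕1⊕0⊕1 = 0
s4 (pos 4,5,6,7,12,13,14,15,20,21,22,23,28,29,30,31): 1⊕0⊕1⊕1⊕0⊕1⊕0⊕0⊕1⊕0⊕0⊕1⊕0⊕0⊕0⊕1 = 1
s8 (pos 8,9,10,11,12,13,14,15,24,25,26,27,28,29,30,31): 1⊕1⊕1⊕1⊕0⊕1⊕0⊕0⊕1⊕0⊕1⊕1⊕0⊕0⊕0⊕1 = 1
s16 (pos 16,17,18,19,20,21,22,23,24,25,26,27,28,29,30,31): 1⊕0⊕1⊕0⊕1⊕0⊕0⊕1⊕1⊕0⊕1⊕1⊕0⊕0⊕0⊕1 = 0
Syndrome s16…s1 = 01101 → error at position 13.
Flip position 13: 1011011111101001010100110110001 → 1011011111100001010100110110001

1011011111100001010100110110001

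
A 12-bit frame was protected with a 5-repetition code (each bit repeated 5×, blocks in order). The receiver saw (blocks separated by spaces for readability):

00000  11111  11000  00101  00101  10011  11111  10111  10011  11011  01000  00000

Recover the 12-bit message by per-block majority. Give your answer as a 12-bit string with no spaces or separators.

010001111100

Block 1 (00000): 0 ones → 0
Block 2 (11111): 5 ones → 1
Block 3 (11000): 2 ones → 0
Block 4 (00101): 2 ones → 0
Block 5 (00101): 2 ones → 0
Block 6 (10011): 3 ones → 1
Block 7 (11111): 5 ones → 1
Block 8 (10111): 4 ones → 1
Block 9 (10011): 3 ones → 1
Block 10 (11011): 4 ones → 1
Block 11 (01000): 1 one → 0
Block 12 (00000): 0 ones → 0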